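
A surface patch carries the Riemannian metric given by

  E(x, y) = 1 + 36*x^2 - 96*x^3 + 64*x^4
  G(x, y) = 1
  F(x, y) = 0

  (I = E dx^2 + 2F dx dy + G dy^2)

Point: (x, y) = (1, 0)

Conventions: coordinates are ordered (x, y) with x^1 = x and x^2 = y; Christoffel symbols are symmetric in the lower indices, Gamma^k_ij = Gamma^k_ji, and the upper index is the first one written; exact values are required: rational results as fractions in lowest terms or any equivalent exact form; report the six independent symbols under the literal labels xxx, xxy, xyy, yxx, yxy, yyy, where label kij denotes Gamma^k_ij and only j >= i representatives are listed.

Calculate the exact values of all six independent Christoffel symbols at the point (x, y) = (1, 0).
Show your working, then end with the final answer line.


E = 5, F = 0, G = 1 at the point
E_x = 40, E_y = 0, F_x = 0, F_y = 0, G_x = 0, G_y = 0
EG - F^2 = 5;  g^inv = (1/5) * [[1, 0], [0, 5]]
first-kind symbols [ij,l] = (1/2)(d_i g_jl + d_j g_il - d_l g_ij): [xx,x] = E_x/2 = 20, [xx,y] = F_x - E_y/2 = 0, [xy,x] = E_y/2 = 0, [xy,y] = G_x/2 = 0, [yy,x] = F_y - G_x/2 = 0, [yy,y] = G_y/2 = 0
Gamma^x_ij = (G*[ij,x] - F*[ij,y])/(EG - F^2), Gamma^y_ij = (E*[ij,y] - F*[ij,x])/(EG - F^2)

Answer: Gamma_xxx = 4, Gamma_xxy = 0, Gamma_xyy = 0, Gamma_yxx = 0, Gamma_yxy = 0, Gamma_yyy = 0


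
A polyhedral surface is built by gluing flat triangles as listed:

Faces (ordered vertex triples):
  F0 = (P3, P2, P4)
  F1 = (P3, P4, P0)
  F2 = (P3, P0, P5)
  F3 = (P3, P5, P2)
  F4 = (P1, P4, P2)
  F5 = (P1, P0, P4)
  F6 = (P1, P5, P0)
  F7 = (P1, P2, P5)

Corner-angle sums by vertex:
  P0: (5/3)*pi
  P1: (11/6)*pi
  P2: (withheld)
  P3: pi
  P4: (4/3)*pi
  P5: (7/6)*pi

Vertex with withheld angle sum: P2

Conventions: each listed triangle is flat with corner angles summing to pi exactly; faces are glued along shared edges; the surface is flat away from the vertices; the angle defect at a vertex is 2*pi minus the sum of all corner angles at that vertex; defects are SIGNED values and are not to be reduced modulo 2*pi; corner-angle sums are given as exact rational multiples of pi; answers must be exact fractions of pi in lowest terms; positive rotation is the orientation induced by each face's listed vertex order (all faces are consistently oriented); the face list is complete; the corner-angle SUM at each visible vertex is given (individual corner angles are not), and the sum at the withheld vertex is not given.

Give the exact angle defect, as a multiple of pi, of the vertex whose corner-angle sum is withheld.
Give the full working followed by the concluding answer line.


V = 6, E = 12, F = 8; chi = V - E + F = 2
Gauss-Bonnet: total defect = 2*pi*chi = 4*pi; visible defects sum to 3*pi

Answer: defect(P2) = pi


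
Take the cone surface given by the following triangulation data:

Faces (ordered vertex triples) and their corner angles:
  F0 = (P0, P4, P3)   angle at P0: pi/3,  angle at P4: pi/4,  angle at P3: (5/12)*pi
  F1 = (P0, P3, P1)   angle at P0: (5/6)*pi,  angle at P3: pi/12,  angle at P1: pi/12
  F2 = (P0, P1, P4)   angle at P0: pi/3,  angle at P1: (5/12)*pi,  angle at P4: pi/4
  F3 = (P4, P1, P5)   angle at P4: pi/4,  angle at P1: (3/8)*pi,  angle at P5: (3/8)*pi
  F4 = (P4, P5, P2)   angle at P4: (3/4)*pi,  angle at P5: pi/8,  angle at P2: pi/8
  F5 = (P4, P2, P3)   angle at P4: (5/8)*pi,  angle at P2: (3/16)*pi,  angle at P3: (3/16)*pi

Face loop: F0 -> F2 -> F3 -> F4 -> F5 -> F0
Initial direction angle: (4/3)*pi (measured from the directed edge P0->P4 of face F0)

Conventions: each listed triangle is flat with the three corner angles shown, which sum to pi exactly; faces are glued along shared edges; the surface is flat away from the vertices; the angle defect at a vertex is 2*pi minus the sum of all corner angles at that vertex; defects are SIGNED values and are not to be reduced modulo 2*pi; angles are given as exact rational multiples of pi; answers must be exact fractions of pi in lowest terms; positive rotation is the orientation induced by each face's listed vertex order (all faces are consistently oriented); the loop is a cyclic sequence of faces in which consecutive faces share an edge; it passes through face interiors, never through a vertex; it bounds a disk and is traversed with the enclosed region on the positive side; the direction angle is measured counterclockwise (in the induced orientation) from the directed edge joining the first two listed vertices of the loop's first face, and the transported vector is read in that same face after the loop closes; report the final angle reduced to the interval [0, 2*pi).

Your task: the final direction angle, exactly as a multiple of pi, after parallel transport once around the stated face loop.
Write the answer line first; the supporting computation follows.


Answer: final direction angle = (29/24)*pi

enclosed vertex P4: corner angles sum to (17/8)*pi, defect = 2*pi - (17/8)*pi = -pi/8
adding the enclosed defects to the starting angle (mod 2*pi, induced orientation) gives the holonomy
final angle = (4/3)*pi - pi/8 = (29/24)*pi (mod 2*pi)


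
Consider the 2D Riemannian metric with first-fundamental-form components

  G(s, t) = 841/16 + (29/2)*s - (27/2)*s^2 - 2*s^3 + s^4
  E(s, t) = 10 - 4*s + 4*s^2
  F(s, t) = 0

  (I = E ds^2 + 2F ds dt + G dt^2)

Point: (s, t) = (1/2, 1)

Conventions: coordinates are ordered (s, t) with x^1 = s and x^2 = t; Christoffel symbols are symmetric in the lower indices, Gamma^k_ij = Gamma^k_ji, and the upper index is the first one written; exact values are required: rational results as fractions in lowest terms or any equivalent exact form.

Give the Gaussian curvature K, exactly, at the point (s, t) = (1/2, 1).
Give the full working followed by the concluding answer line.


E = 9, F = 0, G = 225/4, EG - F^2 = 2025/4 at the point
E_s = 0, E_t = 0, F_s = 0, F_t = 0, G_s = 0, G_t = 0
E_tt = 0, F_st = 0, G_ss = -30
The intrinsic route: Brioschi's K = (det M1 - det M2)/(EG - F^2)^2.
M1 = [[-E_tt/2 + F_st - G_ss/2, E_s/2, F_s - E_t/2], [F_t - G_s/2, E, F], [G_t/2, F, G]] = [[15, 0, 0], [0, 9, 0], [0, 0, 225/4]]; det M1 = 30375/4
M2 = [[0, E_t/2, G_s/2], [E_t/2, E, F], [G_s/2, F, G]] = [[0, 0, 0], [0, 9, 0], [0, 0, 225/4]]; det M2 = 0
det M1 - det M2 = 30375/4; K = 30375/4 / (2025/4)^2 = 4/135

Answer: K = 4/135


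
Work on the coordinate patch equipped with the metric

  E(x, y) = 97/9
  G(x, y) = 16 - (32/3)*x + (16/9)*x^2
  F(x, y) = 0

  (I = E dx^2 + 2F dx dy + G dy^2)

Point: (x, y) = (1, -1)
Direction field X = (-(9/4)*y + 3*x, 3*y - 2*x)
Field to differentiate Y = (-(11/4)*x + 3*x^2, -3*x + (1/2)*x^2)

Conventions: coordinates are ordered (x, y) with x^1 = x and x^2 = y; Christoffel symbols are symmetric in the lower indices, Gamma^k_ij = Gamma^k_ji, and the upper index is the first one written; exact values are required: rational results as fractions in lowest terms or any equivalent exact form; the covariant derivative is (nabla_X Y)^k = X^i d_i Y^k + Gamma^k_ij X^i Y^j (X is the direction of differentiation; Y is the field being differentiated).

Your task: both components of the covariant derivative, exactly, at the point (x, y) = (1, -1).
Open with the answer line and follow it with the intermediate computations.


Answer: (nabla_X Y)^x = 32881/1552, (nabla_X Y)^y = -53/16

E = 97/9, F = 0, G = 64/9 at the point
E_x = 0, E_y = 0, F_x = 0, F_y = 0, G_x = -64/9, G_y = 0
EG - F^2 = 6208/81;  g^inv = (81/6208) * [[64/9, 0], [0, 97/9]]
first-kind symbols [ij,l] = (1/2)(d_i g_jl + d_j g_il - d_l g_ij): [xx,x] = E_x/2 = 0, [xx,y] = F_x - E_y/2 = 0, [xy,x] = E_y/2 = 0, [xy,y] = G_x/2 = -32/9, [yy,x] = F_y - G_x/2 = 32/9, [yy,y] = G_y/2 = 0
Gamma^x_ij = (G*[ij,x] - F*[ij,y])/(EG - F^2), Gamma^y_ij = (E*[ij,y] - F*[ij,x])/(EG - F^2)
Gamma_xxx = 0, Gamma_xxy = 0, Gamma_xyy = 32/97, Gamma_yxx = 0, Gamma_yxy = -1/2, Gamma_yyy = 0
X = (21/4, -5), Y = (1/4, -5/2) at the point


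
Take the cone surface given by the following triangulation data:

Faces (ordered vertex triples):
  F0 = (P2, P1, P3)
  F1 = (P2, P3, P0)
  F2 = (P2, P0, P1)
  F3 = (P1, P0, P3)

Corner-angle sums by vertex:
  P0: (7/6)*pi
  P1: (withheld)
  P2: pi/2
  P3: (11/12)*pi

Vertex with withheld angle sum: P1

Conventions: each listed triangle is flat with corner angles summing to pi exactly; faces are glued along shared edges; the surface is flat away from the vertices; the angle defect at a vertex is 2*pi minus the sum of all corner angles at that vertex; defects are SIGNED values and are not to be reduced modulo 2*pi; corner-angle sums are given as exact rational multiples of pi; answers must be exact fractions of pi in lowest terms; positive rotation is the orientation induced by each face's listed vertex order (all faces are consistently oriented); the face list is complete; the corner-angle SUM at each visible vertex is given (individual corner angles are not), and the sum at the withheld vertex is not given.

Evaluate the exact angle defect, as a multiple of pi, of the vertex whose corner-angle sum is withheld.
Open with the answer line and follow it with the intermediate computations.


Answer: defect(P1) = (7/12)*pi

V = 4, E = 6, F = 4; chi = V - E + F = 2
Gauss-Bonnet: total defect = 2*pi*chi = 4*pi; visible defects sum to (41/12)*pi


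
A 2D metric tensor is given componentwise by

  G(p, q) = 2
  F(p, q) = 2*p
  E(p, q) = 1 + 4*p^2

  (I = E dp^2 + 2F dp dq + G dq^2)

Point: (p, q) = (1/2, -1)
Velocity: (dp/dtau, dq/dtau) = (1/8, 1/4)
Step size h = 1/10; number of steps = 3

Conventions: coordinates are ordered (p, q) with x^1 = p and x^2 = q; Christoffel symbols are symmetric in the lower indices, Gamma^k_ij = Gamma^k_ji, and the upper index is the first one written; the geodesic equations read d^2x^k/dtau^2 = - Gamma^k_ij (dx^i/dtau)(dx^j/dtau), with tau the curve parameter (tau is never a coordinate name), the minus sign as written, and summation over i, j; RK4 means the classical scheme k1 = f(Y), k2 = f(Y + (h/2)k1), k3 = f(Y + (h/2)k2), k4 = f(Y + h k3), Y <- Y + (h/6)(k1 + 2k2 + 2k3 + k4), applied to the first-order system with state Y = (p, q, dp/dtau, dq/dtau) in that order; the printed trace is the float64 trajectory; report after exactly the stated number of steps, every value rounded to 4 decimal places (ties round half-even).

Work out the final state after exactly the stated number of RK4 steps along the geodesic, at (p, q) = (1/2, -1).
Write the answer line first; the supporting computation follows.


Answer: p = 0.5370, q = -0.9255, dp/dtau = 0.1219, dq/dtau = 0.2470

f(Y) = (dp/dtau, dq/dtau, -Gamma^p_ij Y'^i Y'^j, -Gamma^q_ij Y'^i Y'^j) with the Gammas evaluated at the stage position; h = 0.100000; intermediate values shown to 6 dp
step 0: p = 0.5000, q = -1.0000, dp/dtau = 0.1250, dq/dtau = 0.2500
step 1:
  k1: at (p, q) = (0.500000, -1.000000), (dp/dtau, dq/dtau) = (0.125000, 0.250000); Gamma_ppp = 0.666667, Gamma_ppq = 0.000000, Gamma_pqq = 0.000000, Gamma_qpp = 0.666667, Gamma_qpq = 0.000000, Gamma_qqq = 0.000000; k1 = (0.125000, 0.250000, -0.010417, -0.010417)
  k2: at (p, q) = (0.506250, -0.987500), (dp/dtau, dq/dtau) = (0.124479, 0.249479); Gamma_ppp = 0.669387, Gamma_ppq = 0.000000, Gamma_pqq = 0.000000, Gamma_qpp = 0.661123, Gamma_qpq = 0.000000, Gamma_qqq = 0.000000; k2 = (0.124479, 0.249479, -0.010372, -0.010244)
  k3: at (p, q) = (0.506224, -0.987526), (dp/dtau, dq/dtau) = (0.124481, 0.249488); Gamma_ppp = 0.669376, Gamma_ppq = 0.000000, Gamma_pqq = 0.000000, Gamma_qpp = 0.661146, Gamma_qpq = 0.000000, Gamma_qqq = 0.000000; k3 = (0.124481, 0.249488, -0.010372, -0.010245)
  k4: at (p, q) = (0.512448, -0.975051), (dp/dtau, dq/dtau) = (0.123963, 0.248976); Gamma_ppp = 0.671972, Gamma_ppq = 0.000000, Gamma_pqq = 0.000000, Gamma_qpp = 0.655649, Gamma_qpq = 0.000000, Gamma_qqq = 0.000000; k4 = (0.123963, 0.248976, -0.010326, -0.010075)
  Y <- Y + (h/6)(k1 + 2k2 + 2k3 + k4): p = 0.5124, q = -0.9751, dp/dtau = 0.1240, dq/dtau = 0.2490
step 2:
  k1: at (p, q) = (0.512448, -0.975052), (dp/dtau, dq/dtau) = (0.123963, 0.248976); Gamma_ppp = 0.671972, Gamma_ppq = 0.000000, Gamma_pqq = 0.000000, Gamma_qpp = 0.655649, Gamma_qpq = 0.000000, Gamma_qqq = 0.000000; k1 = (0.123963, 0.248976, -0.010326, -0.010075)
  k2: at (p, q) = (0.518646, -0.962603), (dp/dtau, dq/dtau) = (0.123446, 0.248472); Gamma_ppp = 0.674448, Gamma_ppq = 0.000000, Gamma_pqq = 0.000000, Gamma_qpp = 0.650200, Gamma_qpq = 0.000000, Gamma_qqq = 0.000000; k2 = (0.123446, 0.248472, -0.010278, -0.009908)
  k3: at (p, q) = (0.518620, -0.962628), (dp/dtau, dq/dtau) = (0.123449, 0.248480); Gamma_ppp = 0.674438, Gamma_ppq = 0.000000, Gamma_pqq = 0.000000, Gamma_qpp = 0.650223, Gamma_qpq = 0.000000, Gamma_qqq = 0.000000; k3 = (0.123449, 0.248480, -0.010278, -0.009909)
  k4: at (p, q) = (0.524793, -0.950204), (dp/dtau, dq/dtau) = (0.122935, 0.247985); Gamma_ppp = 0.676796, Gamma_ppq = 0.000000, Gamma_pqq = 0.000000, Gamma_qpp = 0.644822, Gamma_qpq = 0.000000, Gamma_qqq = 0.000000; k4 = (0.122935, 0.247985, -0.010228, -0.009745)
  Y <- Y + (h/6)(k1 + 2k2 + 2k3 + k4): p = 0.5248, q = -0.9502, dp/dtau = 0.1229, dq/dtau = 0.2480
step 3:
  k1: at (p, q) = (0.524793, -0.950204), (dp/dtau, dq/dtau) = (0.122935, 0.247985); Gamma_ppp = 0.676796, Gamma_ppq = 0.000000, Gamma_pqq = 0.000000, Gamma_qpp = 0.644822, Gamma_qpq = 0.000000, Gamma_qqq = 0.000000; k1 = (0.122935, 0.247985, -0.010228, -0.009745)
  k2: at (p, q) = (0.530940, -0.937805), (dp/dtau, dq/dtau) = (0.122424, 0.247497); Gamma_ppp = 0.679040, Gamma_ppq = 0.000000, Gamma_pqq = 0.000000, Gamma_qpp = 0.639471, Gamma_qpq = 0.000000, Gamma_qqq = 0.000000; k2 = (0.122424, 0.247497, -0.010177, -0.009584)
  k3: at (p, q) = (0.530914, -0.937829), (dp/dtau, dq/dtau) = (0.122426, 0.247505); Gamma_ppp = 0.679031, Gamma_ppq = 0.000000, Gamma_pqq = 0.000000, Gamma_qpp = 0.639493, Gamma_qpq = 0.000000, Gamma_qqq = 0.000000; k3 = (0.122426, 0.247505, -0.010177, -0.009585)
  k4: at (p, q) = (0.537035, -0.925453), (dp/dtau, dq/dtau) = (0.121917, 0.247026); Gamma_ppp = 0.681165, Gamma_ppq = 0.000000, Gamma_pqq = 0.000000, Gamma_qpp = 0.634190, Gamma_qpq = 0.000000, Gamma_qqq = 0.000000; k4 = (0.121917, 0.247026, -0.010125, -0.009426)
  Y <- Y + (h/6)(k1 + 2k2 + 2k3 + k4): p = 0.5370, q = -0.9255, dp/dtau = 0.1219, dq/dtau = 0.2470


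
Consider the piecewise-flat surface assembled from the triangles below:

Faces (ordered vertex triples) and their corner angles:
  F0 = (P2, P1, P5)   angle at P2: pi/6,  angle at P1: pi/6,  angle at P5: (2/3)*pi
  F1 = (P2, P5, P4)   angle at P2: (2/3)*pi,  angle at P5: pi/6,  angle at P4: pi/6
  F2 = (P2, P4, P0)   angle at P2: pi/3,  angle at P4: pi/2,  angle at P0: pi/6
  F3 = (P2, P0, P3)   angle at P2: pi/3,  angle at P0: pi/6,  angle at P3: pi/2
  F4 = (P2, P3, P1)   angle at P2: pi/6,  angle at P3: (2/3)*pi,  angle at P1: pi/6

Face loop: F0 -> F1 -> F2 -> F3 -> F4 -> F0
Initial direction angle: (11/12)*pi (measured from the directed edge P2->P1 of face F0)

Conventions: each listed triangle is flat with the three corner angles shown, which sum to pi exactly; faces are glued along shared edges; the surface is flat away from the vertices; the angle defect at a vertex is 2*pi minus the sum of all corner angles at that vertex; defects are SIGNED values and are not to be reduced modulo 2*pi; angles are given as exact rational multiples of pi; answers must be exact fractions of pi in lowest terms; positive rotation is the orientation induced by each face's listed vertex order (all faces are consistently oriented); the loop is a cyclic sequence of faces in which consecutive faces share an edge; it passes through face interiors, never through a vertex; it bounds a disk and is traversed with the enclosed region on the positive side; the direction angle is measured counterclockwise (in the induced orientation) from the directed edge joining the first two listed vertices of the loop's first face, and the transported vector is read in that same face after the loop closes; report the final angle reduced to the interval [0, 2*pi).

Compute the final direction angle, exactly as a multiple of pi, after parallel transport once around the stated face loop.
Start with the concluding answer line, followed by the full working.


Answer: final direction angle = (5/4)*pi

enclosed vertex P2: corner angles sum to (5/3)*pi, defect = 2*pi - (5/3)*pi = pi/3
the rotation equals the total enclosed defect, so the final angle is initial + defects (mod 2*pi)
final angle = (11/12)*pi + pi/3 = (5/4)*pi (mod 2*pi)


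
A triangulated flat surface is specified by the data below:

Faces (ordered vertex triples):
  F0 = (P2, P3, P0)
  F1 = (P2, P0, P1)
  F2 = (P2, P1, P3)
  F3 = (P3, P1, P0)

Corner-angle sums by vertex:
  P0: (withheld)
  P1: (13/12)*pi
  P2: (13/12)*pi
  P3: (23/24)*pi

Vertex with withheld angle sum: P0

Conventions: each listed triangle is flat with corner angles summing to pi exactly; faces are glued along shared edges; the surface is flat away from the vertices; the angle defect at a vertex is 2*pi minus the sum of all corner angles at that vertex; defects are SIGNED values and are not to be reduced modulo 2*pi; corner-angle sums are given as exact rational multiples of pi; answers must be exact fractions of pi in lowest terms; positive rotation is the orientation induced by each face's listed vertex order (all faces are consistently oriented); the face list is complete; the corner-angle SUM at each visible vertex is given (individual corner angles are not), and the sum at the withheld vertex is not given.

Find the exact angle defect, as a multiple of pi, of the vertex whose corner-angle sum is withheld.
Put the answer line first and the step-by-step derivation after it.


Answer: defect(P0) = (9/8)*pi

V = 4, E = 6, F = 4; chi = V - E + F = 2
Gauss-Bonnet: total defect = 2*pi*chi = 4*pi; visible defects sum to (23/8)*pi


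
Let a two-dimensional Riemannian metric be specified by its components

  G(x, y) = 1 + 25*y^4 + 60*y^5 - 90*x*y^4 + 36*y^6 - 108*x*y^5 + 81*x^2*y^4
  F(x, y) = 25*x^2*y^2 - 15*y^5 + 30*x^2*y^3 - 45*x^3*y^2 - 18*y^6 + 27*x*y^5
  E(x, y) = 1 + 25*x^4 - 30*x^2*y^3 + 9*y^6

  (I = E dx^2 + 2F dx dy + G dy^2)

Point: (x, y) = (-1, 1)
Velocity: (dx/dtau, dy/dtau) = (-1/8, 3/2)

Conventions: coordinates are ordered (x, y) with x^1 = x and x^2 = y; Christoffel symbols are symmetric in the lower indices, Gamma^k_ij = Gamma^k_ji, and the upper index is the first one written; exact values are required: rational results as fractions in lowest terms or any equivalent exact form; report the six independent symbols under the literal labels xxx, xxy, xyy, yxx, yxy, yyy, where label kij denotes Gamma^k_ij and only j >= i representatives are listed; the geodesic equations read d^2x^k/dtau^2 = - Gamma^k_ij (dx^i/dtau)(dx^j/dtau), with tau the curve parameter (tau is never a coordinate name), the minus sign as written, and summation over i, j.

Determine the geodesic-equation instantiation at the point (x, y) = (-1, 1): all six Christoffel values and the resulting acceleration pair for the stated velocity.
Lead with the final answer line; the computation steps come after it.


Answer: Gamma_xxx = -4/81, Gamma_xxy = -2/45, Gamma_xyy = 92/405, Gamma_yxx = -40/81, Gamma_yxy = -4/9, Gamma_yyy = 184/81; accelerations (d^2x/dtau^2, d^2y/dtau^2) = (-683/1296, -3415/648)

E = 5, F = 40, G = 401 at the point
E_x = -40, E_y = -36, F_x = -218, F_y = -88, G_x = -360, G_y = 1840
EG - F^2 = 405;  g^inv = (1/405) * [[401, -40], [-40, 5]]
first-kind symbols [ij,l] = (1/2)(d_i g_jl + d_j g_il - d_l g_ij): [xx,x] = E_x/2 = -20, [xx,y] = F_x - E_y/2 = -200, [xy,x] = E_y/2 = -18, [xy,y] = G_x/2 = -180, [yy,x] = F_y - G_x/2 = 92, [yy,y] = G_y/2 = 920
Gamma^x_ij = (G*[ij,x] - F*[ij,y])/(EG - F^2), Gamma^y_ij = (E*[ij,y] - F*[ij,x])/(EG - F^2)
Gamma_xxx = -4/81, Gamma_xxy = -2/45, Gamma_xyy = 92/405, Gamma_yxx = -40/81, Gamma_yxy = -4/9, Gamma_yyy = 184/81
d^2x/dtau^2 = -(Gamma_xxx*(-1/8)^2 + 2*Gamma_xxy*(-1/8)*(3/2) + Gamma_xyy*(3/2)^2) = -683/1296
d^2y/dtau^2 = -(Gamma_yxx*(-1/8)^2 + 2*Gamma_yxy*(-1/8)*(3/2) + Gamma_yyy*(3/2)^2) = -3415/648


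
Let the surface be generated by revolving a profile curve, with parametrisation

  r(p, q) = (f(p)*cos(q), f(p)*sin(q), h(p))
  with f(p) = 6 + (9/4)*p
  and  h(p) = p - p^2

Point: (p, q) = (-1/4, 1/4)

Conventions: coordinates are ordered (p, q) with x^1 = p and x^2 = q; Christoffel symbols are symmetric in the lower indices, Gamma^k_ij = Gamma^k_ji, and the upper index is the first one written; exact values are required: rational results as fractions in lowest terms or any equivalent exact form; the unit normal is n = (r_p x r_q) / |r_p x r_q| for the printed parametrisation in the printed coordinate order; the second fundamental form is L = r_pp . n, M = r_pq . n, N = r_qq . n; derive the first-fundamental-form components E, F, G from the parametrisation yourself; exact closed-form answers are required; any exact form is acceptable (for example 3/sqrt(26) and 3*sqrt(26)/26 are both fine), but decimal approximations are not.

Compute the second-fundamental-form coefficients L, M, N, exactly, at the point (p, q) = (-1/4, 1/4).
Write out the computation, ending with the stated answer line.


f = 87/16, f' = 9/4, f'' = 0, h' = 3/2, h'' = -2
E = 117/16, F = 0, G = 7569/256; answer radicand W^2 = 117/16
unnormalised second-form numerators: l = -9/2, m = 0, n = 261/32; L = l/sqrt(117/16), and similarly M = m/sqrt(W^2), N = n/sqrt(W^2)

Answer: L = -6*sqrt(13)/13, M = 0, N = 87*sqrt(13)/104


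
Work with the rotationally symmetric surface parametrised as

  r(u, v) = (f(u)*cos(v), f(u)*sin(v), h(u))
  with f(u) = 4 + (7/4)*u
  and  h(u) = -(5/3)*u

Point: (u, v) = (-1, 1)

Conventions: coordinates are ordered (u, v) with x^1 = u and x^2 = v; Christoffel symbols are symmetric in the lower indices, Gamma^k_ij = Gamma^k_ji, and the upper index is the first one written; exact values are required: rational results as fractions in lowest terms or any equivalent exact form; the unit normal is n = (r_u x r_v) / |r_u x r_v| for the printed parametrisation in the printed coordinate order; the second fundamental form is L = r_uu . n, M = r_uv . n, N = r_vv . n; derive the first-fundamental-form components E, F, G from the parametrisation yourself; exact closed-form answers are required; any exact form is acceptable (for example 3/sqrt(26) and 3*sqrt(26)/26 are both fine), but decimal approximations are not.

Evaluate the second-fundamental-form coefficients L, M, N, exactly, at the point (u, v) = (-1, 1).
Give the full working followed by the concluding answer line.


f = 9/4, f' = 7/4, f'' = 0, h' = -5/3, h'' = 0
E = 841/144, F = 0, G = 81/16; answer radicand W^2 = 841/144
unnormalised second-form numerators: l = 0, m = 0, n = -15/4; L = l/sqrt(841/144), and similarly M = m/sqrt(W^2), N = n/sqrt(W^2)

Answer: L = 0, M = 0, N = -45/29


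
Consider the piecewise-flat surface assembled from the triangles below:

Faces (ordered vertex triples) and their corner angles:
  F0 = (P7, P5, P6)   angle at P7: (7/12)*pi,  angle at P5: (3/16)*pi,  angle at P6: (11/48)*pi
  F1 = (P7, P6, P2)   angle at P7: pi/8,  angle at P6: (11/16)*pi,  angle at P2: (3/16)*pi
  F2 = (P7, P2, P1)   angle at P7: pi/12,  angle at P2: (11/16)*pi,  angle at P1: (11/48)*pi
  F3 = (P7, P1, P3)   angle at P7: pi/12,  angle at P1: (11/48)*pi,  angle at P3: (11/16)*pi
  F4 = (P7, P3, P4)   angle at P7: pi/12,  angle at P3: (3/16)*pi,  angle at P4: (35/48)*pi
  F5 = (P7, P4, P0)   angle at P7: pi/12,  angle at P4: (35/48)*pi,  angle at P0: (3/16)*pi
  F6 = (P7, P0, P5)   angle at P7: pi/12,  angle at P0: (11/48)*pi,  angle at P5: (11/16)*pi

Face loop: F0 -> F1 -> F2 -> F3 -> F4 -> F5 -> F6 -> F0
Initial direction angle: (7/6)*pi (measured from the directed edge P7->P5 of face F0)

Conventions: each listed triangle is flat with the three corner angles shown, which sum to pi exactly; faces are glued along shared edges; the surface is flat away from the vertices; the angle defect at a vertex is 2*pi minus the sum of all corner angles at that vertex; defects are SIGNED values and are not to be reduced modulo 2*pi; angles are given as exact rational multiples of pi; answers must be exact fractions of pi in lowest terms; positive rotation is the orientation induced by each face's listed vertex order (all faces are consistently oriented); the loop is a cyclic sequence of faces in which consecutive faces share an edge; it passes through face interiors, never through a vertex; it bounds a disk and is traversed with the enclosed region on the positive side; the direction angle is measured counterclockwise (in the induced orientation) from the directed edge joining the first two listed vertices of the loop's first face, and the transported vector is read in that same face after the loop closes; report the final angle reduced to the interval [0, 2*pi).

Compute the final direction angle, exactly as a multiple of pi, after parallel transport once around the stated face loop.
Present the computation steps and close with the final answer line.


enclosed vertex P7: corner angles sum to (9/8)*pi, defect = 2*pi - (9/8)*pi = (7/8)*pi
final direction = starting direction + enclosed defect total, reduced mod 2*pi (induced orientation)
final angle = (7/6)*pi + (7/8)*pi = pi/24 (mod 2*pi)

Answer: final direction angle = pi/24


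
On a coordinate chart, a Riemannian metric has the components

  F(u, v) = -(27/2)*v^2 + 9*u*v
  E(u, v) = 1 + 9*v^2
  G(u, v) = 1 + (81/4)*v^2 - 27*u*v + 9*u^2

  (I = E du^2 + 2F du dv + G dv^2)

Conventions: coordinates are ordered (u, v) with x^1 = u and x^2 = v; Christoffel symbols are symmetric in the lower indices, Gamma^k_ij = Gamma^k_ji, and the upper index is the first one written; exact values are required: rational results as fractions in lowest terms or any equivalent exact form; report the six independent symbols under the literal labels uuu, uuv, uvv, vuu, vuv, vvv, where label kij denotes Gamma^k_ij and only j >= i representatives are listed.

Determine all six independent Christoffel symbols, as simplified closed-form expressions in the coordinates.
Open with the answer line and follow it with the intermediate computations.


Answer: Gamma_uuu = 0, Gamma_uuv = 36*v/(36*u^2 - 108*u*v + 117*v^2 + 4), Gamma_uvv = -54*v/(36*u^2 - 108*u*v + 117*v^2 + 4), Gamma_vuu = 0, Gamma_vuv = (36*u - 54*v)/(36*u^2 - 108*u*v + 117*v^2 + 4), Gamma_vvv = (-54*u + 81*v)/(36*u^2 - 108*u*v + 117*v^2 + 4)

E = 1 + 9*v^2; F = -(27/2)*v^2 + 9*u*v; G = 1 + (81/4)*v^2 - 27*u*v + 9*u^2
Gamma^k_ij = (1/2) g^{kl} (d_i g_jl + d_j g_il - d_l g_ij), with g^inv = (1/(EG-F^2)) [[G, -F], [-F, E]]
first partials: E_u = 0, E_v = 18*v, F_u = 9*v, F_v = -27*v + 9*u, G_u = -27*v + 18*u, G_v = (81/2)*v - 27*u
D = EG - F^2 = 1 + (117/4)*v^2 - 27*u*v + 9*u^2
expanded: Gamma^u_uu = (G E_u - 2F F_u + F E_v)/(2D), Gamma^u_uv = (G E_v - F G_u)/(2D), Gamma^u_vv = (2G F_v - G G_u - F G_v)/(2D), Gamma^v_uu = (2E F_u - E E_v - F E_u)/(2D), Gamma^v_uv = (E G_u - F E_v)/(2D), Gamma^v_vv = (E G_v - 2F F_v + F G_u)/(2D); substitute and cancel common factors


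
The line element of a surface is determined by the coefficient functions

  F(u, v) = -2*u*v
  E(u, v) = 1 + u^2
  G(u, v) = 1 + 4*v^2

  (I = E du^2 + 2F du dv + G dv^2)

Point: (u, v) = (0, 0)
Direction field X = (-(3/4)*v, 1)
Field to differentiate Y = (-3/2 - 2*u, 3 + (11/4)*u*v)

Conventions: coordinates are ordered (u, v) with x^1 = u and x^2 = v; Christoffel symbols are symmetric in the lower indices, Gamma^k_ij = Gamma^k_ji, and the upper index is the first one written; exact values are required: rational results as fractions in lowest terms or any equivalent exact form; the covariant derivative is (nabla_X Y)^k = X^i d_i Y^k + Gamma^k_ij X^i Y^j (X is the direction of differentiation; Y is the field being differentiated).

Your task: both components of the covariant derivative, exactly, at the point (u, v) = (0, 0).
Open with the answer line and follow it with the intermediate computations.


Answer: (nabla_X Y)^u = 0, (nabla_X Y)^v = 0

E = 1, F = 0, G = 1 at the point
E_u = 0, E_v = 0, F_u = 0, F_v = 0, G_u = 0, G_v = 0
EG - F^2 = 1;  g^inv = (1) * [[1, 0], [0, 1]]
first-kind symbols [ij,l] = (1/2)(d_i g_jl + d_j g_il - d_l g_ij): [uu,u] = E_u/2 = 0, [uu,v] = F_u - E_v/2 = 0, [uv,u] = E_v/2 = 0, [uv,v] = G_u/2 = 0, [vv,u] = F_v - G_u/2 = 0, [vv,v] = G_v/2 = 0
Gamma^u_ij = (G*[ij,u] - F*[ij,v])/(EG - F^2), Gamma^v_ij = (E*[ij,v] - F*[ij,u])/(EG - F^2)
Gamma_uuu = 0, Gamma_uuv = 0, Gamma_uvv = 0, Gamma_vuu = 0, Gamma_vuv = 0, Gamma_vvv = 0
X = (0, 1), Y = (-3/2, 3) at the point


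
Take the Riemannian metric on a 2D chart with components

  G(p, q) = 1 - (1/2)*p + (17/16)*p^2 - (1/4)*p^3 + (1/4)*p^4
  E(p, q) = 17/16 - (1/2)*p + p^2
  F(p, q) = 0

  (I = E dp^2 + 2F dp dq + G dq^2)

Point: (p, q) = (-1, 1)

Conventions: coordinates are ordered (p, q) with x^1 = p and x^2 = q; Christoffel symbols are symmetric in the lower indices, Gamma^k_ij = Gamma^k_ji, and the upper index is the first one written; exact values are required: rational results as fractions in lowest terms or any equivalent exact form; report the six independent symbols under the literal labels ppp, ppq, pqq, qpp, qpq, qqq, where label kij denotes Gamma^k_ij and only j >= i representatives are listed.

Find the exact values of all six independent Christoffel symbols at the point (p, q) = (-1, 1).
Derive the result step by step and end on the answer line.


E = 41/16, F = 0, G = 49/16 at the point
E_p = -5/2, E_q = 0, F_p = 0, F_q = 0, G_p = -35/8, G_q = 0
EG - F^2 = 2009/256;  g^inv = (256/2009) * [[49/16, 0], [0, 41/16]]
first-kind symbols [ij,l] = (1/2)(d_i g_jl + d_j g_il - d_l g_ij): [pp,p] = E_p/2 = -5/4, [pp,q] = F_p - E_q/2 = 0, [pq,p] = E_q/2 = 0, [pq,q] = G_p/2 = -35/16, [qq,p] = F_q - G_p/2 = 35/16, [qq,q] = G_q/2 = 0
Gamma^p_ij = (G*[ij,p] - F*[ij,q])/(EG - F^2), Gamma^q_ij = (E*[ij,q] - F*[ij,p])/(EG - F^2)

Answer: Gamma_ppp = -20/41, Gamma_ppq = 0, Gamma_pqq = 35/41, Gamma_qpp = 0, Gamma_qpq = -5/7, Gamma_qqq = 0


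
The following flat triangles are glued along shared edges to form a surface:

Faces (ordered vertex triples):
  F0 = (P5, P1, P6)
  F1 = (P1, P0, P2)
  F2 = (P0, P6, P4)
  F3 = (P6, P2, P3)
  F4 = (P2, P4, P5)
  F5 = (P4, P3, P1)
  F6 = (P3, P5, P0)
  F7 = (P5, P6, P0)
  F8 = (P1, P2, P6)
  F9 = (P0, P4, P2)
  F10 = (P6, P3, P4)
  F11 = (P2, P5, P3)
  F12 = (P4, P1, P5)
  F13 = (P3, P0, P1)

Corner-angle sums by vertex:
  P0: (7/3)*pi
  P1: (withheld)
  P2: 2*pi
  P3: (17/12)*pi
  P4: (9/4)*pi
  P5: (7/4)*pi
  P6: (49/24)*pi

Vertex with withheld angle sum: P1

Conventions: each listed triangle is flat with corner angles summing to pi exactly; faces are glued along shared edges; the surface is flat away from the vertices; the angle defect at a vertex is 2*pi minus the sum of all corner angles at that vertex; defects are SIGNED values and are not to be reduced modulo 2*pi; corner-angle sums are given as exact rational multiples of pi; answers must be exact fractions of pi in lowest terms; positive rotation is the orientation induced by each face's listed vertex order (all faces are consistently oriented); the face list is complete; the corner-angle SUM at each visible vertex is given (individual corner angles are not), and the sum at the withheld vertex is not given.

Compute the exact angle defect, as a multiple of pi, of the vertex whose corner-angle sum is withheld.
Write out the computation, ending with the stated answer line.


V = 7, E = 21, F = 14; chi = V - E + F = 0
Gauss-Bonnet: total defect = 2*pi*chi = 0; visible defects sum to (5/24)*pi

Answer: defect(P1) = (-5/24)*pi


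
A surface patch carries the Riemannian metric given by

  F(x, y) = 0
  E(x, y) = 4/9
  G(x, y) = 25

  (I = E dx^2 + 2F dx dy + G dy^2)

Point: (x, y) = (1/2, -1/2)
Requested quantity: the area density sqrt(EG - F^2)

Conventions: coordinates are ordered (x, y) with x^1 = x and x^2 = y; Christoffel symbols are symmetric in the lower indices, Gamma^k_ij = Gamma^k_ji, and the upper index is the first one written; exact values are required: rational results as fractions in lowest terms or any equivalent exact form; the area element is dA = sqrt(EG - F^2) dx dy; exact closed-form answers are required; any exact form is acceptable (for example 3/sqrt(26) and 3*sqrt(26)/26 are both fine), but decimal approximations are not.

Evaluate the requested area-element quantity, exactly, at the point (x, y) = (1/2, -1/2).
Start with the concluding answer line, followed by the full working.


Answer: sqrt(EG - F^2) = 10/3

E = 4/9, F = 0, G = 25; EG - F^2 = 100/9


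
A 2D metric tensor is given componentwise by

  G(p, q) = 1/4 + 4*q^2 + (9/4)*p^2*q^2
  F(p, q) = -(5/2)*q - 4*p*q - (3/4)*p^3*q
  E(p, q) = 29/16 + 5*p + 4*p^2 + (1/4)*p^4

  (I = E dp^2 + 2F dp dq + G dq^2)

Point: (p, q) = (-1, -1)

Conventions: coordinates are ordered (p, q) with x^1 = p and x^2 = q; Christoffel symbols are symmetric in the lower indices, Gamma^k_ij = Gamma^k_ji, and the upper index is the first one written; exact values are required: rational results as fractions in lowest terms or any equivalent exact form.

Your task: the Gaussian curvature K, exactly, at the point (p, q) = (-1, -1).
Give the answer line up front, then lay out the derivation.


Answer: K = -1736/3481

E = 17/16, F = -9/4, G = 13/2, EG - F^2 = 59/32 at the point
E_p = -4, E_q = 0, F_p = 25/4, F_q = 9/4, G_p = -9/2, G_q = -25/2
E_qq = 0, F_pq = -25/4, G_pp = 9/2
Compute both Brioschi determinants and normalise by (EG - F^2)^2.
M1 = [[-E_qq/2 + F_pq - G_pp/2, E_p/2, F_p - E_q/2], [F_q - G_p/2, E, F], [G_q/2, F, G]] = [[-17/2, -2, 25/4], [9/2, 17/16, -9/4], [-25/4, -9/4, 13/2]]; det M1 = -1811/256
M2 = [[0, E_q/2, G_p/2], [E_q/2, E, F], [G_p/2, F, G]] = [[0, 0, -9/4], [0, 17/16, -9/4], [-9/4, -9/4, 13/2]]; det M2 = -1377/256
det M1 - det M2 = -217/128; K = -217/128 / (59/32)^2 = -1736/3481


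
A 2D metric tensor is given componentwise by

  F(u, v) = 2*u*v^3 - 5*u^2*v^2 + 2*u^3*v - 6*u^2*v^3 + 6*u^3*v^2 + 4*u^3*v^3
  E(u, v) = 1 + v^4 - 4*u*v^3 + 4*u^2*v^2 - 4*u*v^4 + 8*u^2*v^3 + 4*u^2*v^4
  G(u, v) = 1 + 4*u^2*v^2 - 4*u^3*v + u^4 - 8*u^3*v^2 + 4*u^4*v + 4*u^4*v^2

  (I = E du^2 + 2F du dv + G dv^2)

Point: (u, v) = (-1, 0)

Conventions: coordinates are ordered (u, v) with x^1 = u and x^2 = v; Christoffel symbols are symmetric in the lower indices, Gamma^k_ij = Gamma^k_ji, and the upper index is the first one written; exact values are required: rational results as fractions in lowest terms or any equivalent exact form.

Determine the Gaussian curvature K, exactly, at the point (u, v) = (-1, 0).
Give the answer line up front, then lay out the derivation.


Answer: K = -1

E = 1, F = 0, G = 2, EG - F^2 = 2 at the point
E_u = 0, E_v = 0, F_u = 0, F_v = -2, G_u = -4, G_v = 8
E_vv = 8, F_uv = 6, G_uu = 12
Brioschi: K = (det M1 - det M2) / (EG - F^2)^2 with the standard first/second-derivative matrices M1, M2.
M1 = [[-E_vv/2 + F_uv - G_uu/2, E_u/2, F_u - E_v/2], [F_v - G_u/2, E, F], [G_v/2, F, G]] = [[-4, 0, 0], [0, 1, 0], [4, 0, 2]]; det M1 = -8
M2 = [[0, E_v/2, G_u/2], [E_v/2, E, F], [G_u/2, F, G]] = [[0, 0, -2], [0, 1, 0], [-2, 0, 2]]; det M2 = -4
det M1 - det M2 = -4; K = -4 / (2)^2 = -1


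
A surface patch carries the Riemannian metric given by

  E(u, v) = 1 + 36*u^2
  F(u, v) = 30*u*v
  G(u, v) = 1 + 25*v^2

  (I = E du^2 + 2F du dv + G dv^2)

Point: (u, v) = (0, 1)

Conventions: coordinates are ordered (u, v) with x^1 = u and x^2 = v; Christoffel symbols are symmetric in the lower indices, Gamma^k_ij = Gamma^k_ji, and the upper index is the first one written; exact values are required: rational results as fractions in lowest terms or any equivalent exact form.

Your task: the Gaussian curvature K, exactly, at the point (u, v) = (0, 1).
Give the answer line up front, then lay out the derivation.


Answer: K = 15/338

E = 1, F = 0, G = 26, EG - F^2 = 26 at the point
E_u = 0, E_v = 0, F_u = 30, F_v = 0, G_u = 0, G_v = 50
E_vv = 0, F_uv = 30, G_uu = 0
The intrinsic route: Brioschi's K = (det M1 - det M2)/(EG - F^2)^2.
M1 = [[-E_vv/2 + F_uv - G_uu/2, E_u/2, F_u - E_v/2], [F_v - G_u/2, E, F], [G_v/2, F, G]] = [[30, 0, 30], [0, 1, 0], [25, 0, 26]]; det M1 = 30
M2 = [[0, E_v/2, G_u/2], [E_v/2, E, F], [G_u/2, F, G]] = [[0, 0, 0], [0, 1, 0], [0, 0, 26]]; det M2 = 0
det M1 - det M2 = 30; K = 30 / (26)^2 = 15/338


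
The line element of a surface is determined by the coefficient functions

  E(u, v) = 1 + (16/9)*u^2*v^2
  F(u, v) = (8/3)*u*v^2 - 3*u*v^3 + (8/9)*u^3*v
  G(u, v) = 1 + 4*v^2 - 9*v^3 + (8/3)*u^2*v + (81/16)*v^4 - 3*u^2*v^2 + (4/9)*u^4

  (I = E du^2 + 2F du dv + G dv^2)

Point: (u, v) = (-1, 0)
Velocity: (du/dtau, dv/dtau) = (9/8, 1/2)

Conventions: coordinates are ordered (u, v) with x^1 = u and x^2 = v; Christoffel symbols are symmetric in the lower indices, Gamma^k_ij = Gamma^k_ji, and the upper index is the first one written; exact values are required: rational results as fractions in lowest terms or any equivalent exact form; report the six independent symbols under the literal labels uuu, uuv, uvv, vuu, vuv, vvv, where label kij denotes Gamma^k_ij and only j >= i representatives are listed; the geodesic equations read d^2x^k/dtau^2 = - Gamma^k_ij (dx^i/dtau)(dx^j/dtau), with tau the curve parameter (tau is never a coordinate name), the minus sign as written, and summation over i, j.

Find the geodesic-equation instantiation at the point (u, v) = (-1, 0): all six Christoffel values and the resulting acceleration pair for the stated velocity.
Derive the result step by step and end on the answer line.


E = 1, F = 0, G = 13/9 at the point
E_u = 0, E_v = 0, F_u = 0, F_v = -8/9, G_u = -16/9, G_v = 8/3
EG - F^2 = 13/9;  g^inv = (9/13) * [[13/9, 0], [0, 1]]
first-kind symbols [ij,l] = (1/2)(d_i g_jl + d_j g_il - d_l g_ij): [uu,u] = E_u/2 = 0, [uu,v] = F_u - E_v/2 = 0, [uv,u] = E_v/2 = 0, [uv,v] = G_u/2 = -8/9, [vv,u] = F_v - G_u/2 = 0, [vv,v] = G_v/2 = 4/3
Gamma^u_ij = (G*[ij,u] - F*[ij,v])/(EG - F^2), Gamma^v_ij = (E*[ij,v] - F*[ij,u])/(EG - F^2)
Gamma_uuu = 0, Gamma_uuv = 0, Gamma_uvv = 0, Gamma_vuu = 0, Gamma_vuv = -8/13, Gamma_vvv = 12/13
d^2u/dtau^2 = -(Gamma_uuu*(9/8)^2 + 2*Gamma_uuv*(9/8)*(1/2) + Gamma_uvv*(1/2)^2) = 0
d^2v/dtau^2 = -(Gamma_vuu*(9/8)^2 + 2*Gamma_vuv*(9/8)*(1/2) + Gamma_vvv*(1/2)^2) = 6/13

Answer: Gamma_uuu = 0, Gamma_uuv = 0, Gamma_uvv = 0, Gamma_vuu = 0, Gamma_vuv = -8/13, Gamma_vvv = 12/13; accelerations (d^2u/dtau^2, d^2v/dtau^2) = (0, 6/13)


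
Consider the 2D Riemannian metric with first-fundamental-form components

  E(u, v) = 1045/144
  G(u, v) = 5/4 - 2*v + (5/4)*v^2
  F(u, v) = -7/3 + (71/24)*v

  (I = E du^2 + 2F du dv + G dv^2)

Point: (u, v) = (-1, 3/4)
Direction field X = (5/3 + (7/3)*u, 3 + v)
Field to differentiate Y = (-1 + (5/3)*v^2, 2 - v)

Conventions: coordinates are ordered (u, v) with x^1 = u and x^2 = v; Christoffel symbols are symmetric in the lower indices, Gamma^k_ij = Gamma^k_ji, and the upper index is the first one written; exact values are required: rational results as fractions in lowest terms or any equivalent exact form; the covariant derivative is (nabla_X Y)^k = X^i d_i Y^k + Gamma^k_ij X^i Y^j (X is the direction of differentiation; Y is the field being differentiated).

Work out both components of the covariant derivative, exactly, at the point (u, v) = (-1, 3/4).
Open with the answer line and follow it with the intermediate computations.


Answer: (nabla_X Y)^u = 340575/30184, (nabla_X Y)^v = -2685/686

E = 1045/144, F = -11/96, G = 29/64 at the point
E_u = 0, E_v = 0, F_u = 0, F_v = 71/24, G_u = 0, G_v = -1/8
EG - F^2 = 3773/1152;  g^inv = (1152/3773) * [[29/64, 11/96], [11/96, 1045/144]]
first-kind symbols [ij,l] = (1/2)(d_i g_jl + d_j g_il - d_l g_ij): [uu,u] = E_u/2 = 0, [uu,v] = F_u - E_v/2 = 0, [uv,u] = E_v/2 = 0, [uv,v] = G_u/2 = 0, [vv,u] = F_v - G_u/2 = 71/24, [vv,v] = G_v/2 = -1/16
Gamma^u_ij = (G*[ij,u] - F*[ij,v])/(EG - F^2), Gamma^v_ij = (E*[ij,v] - F*[ij,u])/(EG - F^2)
Gamma_uuu = 0, Gamma_uuv = 0, Gamma_uvv = 1536/3773, Gamma_vuu = 0, Gamma_vuv = 0, Gamma_vvv = -12/343
X = (-2/3, 15/4), Y = (-1/16, 5/4) at the point


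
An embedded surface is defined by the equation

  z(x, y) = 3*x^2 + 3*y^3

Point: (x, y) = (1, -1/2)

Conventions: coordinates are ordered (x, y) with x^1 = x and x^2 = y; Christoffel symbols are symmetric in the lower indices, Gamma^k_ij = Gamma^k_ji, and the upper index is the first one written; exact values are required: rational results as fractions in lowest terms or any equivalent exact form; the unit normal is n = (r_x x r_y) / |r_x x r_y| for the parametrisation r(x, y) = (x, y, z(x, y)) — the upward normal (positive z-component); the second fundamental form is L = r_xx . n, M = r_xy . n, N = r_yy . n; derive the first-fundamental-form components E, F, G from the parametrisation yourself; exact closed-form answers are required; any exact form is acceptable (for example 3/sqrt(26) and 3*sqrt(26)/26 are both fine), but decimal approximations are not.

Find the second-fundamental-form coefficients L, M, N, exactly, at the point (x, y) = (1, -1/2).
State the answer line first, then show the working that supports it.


Answer: L = 24*sqrt(673)/673, M = 0, N = -36*sqrt(673)/673

z_x = 6, z_y = 9/4, z_xx = 6, z_xy = 0, z_yy = -9
E = 37, F = 27/2, G = 97/16; answer radicand W^2 = 673/16
unnormalised second-form numerators: l = 6, m = 0, n = -9; L = l/sqrt(673/16), and similarly M = m/sqrt(W^2), N = n/sqrt(W^2)
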